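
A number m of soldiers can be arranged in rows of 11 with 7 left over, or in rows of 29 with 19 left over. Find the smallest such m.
M = 11 × 29 = 319. M₁ = 29, y₁ ≡ 8 (mod 11). M₂ = 11, y₂ ≡ 8 (mod 29). m = 7×29×8 + 19×11×8 ≡ 106 (mod 319)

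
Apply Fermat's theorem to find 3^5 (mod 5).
By Fermat: 3^{4} ≡ 1 (mod 5). So 3^{5} = 3^{4} · 3^{1} ≡ 3^{1} ≡ 3 (mod 5)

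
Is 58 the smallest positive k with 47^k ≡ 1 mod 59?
Powers of 47 mod 59: 47^1≡47, 47^2≡26, 47^3≡42, 47^4≡27, 47^5≡30, 47^6≡53, 47^7≡13, 47^8≡21, 47^9≡43, 47^10≡15, 47^11≡56, 47^12≡36, 47^13≡40, 47^14≡51, 47^15≡37, 47^16≡28, 47^17≡18, 47^18≡20, 47^19≡55, 47^20≡48, 47^21≡14, 47^22≡9, 47^23≡10, 47^24≡57, 47^25≡24, 47^26≡7, 47^27≡34, 47^28≡5, 47^29≡58, 47^30≡12, 47^31≡33, 47^32≡17, 47^33≡32, 47^34≡29, 47^35≡6, 47^36≡46, 47^37≡38, 47^38≡16, 47^39≡44, 47^40≡3, 47^41≡23, 47^42≡19, 47^43≡8, 47^44≡22, 47^45≡31, 47^46≡41, 47^47≡39, 47^48≡4, 47^49≡11, 47^50≡45, 47^51≡50, 47^52≡49, 47^53≡2, 47^54≡35, 47^55≡52, 47^56≡25, 47^57≡54, 47^58≡1. First k with 47^k≡1 is k=58. Yes, ord_59(47) = 58.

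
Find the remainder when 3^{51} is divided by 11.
By Fermat: 3^{10} ≡ 1 mod 11. 51 = 5×10 + 1. So 3^{51} ≡ 3^{1} ≡ 3 mod 11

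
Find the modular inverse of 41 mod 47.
Since 47 is prime, by Fermat 41^(-1) ≡ 41^{45} ≡ 39 mod 47. Verify: 41 × 39 = 1599 ≡ 1 mod 47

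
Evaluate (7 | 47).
(7/47) = 7^{23} mod 47 = 1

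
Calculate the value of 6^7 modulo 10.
By repeated squaring mod 10: 6^{1}≡6, 6^{2}≡6, 6^{4}≡6. Then 6^{7} = 6^{4+2+1} ≡ 6 × 6 × 6 ≡ 6 mod 10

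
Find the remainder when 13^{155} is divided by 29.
By Fermat: 13^{28} ≡ 1 mod 29. 155 = 5×28 + 15. So 13^{155} ≡ 13^{15} ≡ 13 mod 29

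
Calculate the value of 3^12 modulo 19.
By repeated squaring mod 19: 3^{1}≡3, 3^{2}≡9, 3^{4}≡5, 3^{8}≡6. Then 3^{12} = 3^{8+4} ≡ 6 × 5 ≡ 11 mod 19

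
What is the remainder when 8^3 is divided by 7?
8^{3} = 512 ≡ 1 mod 7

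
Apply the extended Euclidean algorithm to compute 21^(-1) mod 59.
Extended GCD: 21(-14) + 59(5) = 1. So 21^(-1) ≡ -14 ≡ 45 (mod 59). Verify: 21 × 45 = 945 ≡ 1 (mod 59)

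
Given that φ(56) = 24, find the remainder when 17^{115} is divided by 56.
By Euler: 17^{24} ≡ 1 (mod 56) since gcd(17, 56) = 1. 115 = 4×24 + 19. So 17^{115} ≡ 17^{19} ≡ 17 (mod 56)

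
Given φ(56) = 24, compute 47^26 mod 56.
By Euler: 47^{24} ≡ 1 (mod 56) since gcd(47, 56) = 1. 26 = 1×24 + 2. So 47^{26} ≡ 47^{2} ≡ 25 (mod 56)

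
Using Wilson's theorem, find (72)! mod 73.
By Wilson's theorem, (72)! ≡ -1 ≡ 72 mod 73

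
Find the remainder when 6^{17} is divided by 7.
By Fermat: 6^{6} ≡ 1 mod 7. 17 = 2×6 + 5. So 6^{17} ≡ 6^{5} ≡ 6 mod 7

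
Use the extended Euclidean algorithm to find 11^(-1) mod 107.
Extended GCD: 11(39) + 107(-4) = 1. So 11^(-1) ≡ 39 mod 107. Verify: 11 × 39 = 429 ≡ 1 mod 107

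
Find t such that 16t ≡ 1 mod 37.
Since 37 is prime, by Fermat 16^(-1) ≡ 16^{35} ≡ 7 mod 37. Verify: 16 × 7 = 112 ≡ 1 mod 37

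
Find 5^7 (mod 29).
By repeated squaring (mod 29): 5^{1}≡5, 5^{2}≡25, 5^{4}≡16. Then 5^{7} = 5^{4+2+1} ≡ 16 × 25 × 5 ≡ 28 (mod 29)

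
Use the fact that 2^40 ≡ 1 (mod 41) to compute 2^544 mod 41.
By Fermat: 2^{40} ≡ 1 (mod 41). 544 ≡ 24 (mod 40). So 2^{544} ≡ 2^{24} ≡ 16 (mod 41)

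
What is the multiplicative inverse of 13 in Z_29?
Since 29 is prime, by Fermat 13^(-1) ≡ 13^{27} ≡ 9 (mod 29). Verify: 13 × 9 = 117 ≡ 1 (mod 29)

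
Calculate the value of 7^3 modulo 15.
7^{3} = 343 ≡ 13 (mod 15)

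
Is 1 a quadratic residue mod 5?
By Euler's criterion: 1^{2} ≡ 1 mod 5. Since this equals 1, 1 is a QR.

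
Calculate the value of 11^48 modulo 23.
Using Fermat: 11^{22} ≡ 1 (mod 23). 48 ≡ 4 (mod 22). So 11^{48} ≡ 11^{4} ≡ 13 (mod 23)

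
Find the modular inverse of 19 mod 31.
Since 31 is prime, by Fermat 19^(-1) ≡ 19^{29} ≡ 18 mod 31. Verify: 19 × 18 = 342 ≡ 1 mod 31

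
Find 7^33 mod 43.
By repeated squaring mod 43: 7^{1}≡7, 7^{2}≡6, 7^{4}≡36, 7^{8}≡6, 7^{16}≡36, 7^{32}≡6. Then 7^{33} = 7^{32+1} ≡ 6 × 7 ≡ 42 mod 43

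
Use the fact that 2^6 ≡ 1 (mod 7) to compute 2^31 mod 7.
By Fermat: 2^{6} ≡ 1 (mod 7). 31 = 5×6 + 1. So 2^{31} ≡ 2^{1} ≡ 2 (mod 7)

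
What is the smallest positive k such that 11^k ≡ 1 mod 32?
Powers of 11 mod 32: 11^1≡11, 11^2≡25, 11^3≡19, 11^4≡17, 11^5≡27, 11^6≡9, 11^7≡3, 11^8≡1. ord_32(11) = 8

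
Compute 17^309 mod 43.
Using Fermat: 17^{42} ≡ 1 mod 43. 309 ≡ 15 mod 42. So 17^{309} ≡ 17^{15} ≡ 16 mod 43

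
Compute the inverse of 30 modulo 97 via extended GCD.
Extended GCD: 30(-42) + 97(13) = 1. So 30^(-1) ≡ -42 ≡ 55 mod 97. Verify: 30 × 55 = 1650 ≡ 1 mod 97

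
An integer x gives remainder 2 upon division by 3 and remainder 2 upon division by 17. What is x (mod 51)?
M = 3 × 17 = 51. M₁ = 17, y₁ ≡ 2 (mod 3). M₂ = 3, y₂ ≡ 6 (mod 17). x = 2×17×2 + 2×3×6 ≡ 2 (mod 51)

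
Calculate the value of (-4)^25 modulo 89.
By repeated squaring mod 89: (-4)^{1}≡85, (-4)^{2}≡16, (-4)^{4}≡78, (-4)^{8}≡32, (-4)^{16}≡45. Then (-4)^{25} = (-4)^{16+8+1} ≡ 45 × 32 × 85 ≡ 25 mod 89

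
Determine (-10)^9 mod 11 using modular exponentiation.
By repeated squaring (mod 11): (-10)^{1}≡1, (-10)^{2}≡1, (-10)^{4}≡1, (-10)^{8}≡1. Then (-10)^{9} = (-10)^{8+1} ≡ 1 × 1 ≡ 1 (mod 11)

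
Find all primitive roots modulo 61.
There are φ(60) = 16 primitive roots mod 61: {2, 6, 7, 10, 17, 18, 26, 30, 31, 35, 43, 44, 51, 54, 55, 59}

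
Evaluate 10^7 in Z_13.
By repeated squaring mod 13: 10^{1}≡10, 10^{2}≡9, 10^{4}≡3. Then 10^{7} = 10^{4+2+1} ≡ 3 × 9 × 10 ≡ 10 mod 13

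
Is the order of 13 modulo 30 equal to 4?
Powers of 13 mod 30: 13^1≡13, 13^2≡19, 13^3≡7, 13^4≡1. First k with 13^k≡1 is k=4. Yes, ord_30(13) = 4.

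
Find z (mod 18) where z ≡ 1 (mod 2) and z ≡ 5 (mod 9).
M = 2 × 9 = 18. M₁ = 9, y₁ ≡ 1 (mod 2). M₂ = 2, y₂ ≡ 5 (mod 9). z = 1×9×1 + 5×2×5 ≡ 5 (mod 18)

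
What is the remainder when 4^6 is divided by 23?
By repeated squaring mod 23: 4^{1}≡4, 4^{2}≡16, 4^{4}≡3. Then 4^{6} = 4^{4+2} ≡ 3 × 16 ≡ 2 mod 23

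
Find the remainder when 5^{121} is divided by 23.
By Fermat: 5^{22} ≡ 1 mod 23. 121 = 5×22 + 11. So 5^{121} ≡ 5^{11} ≡ 22 mod 23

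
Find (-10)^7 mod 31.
By repeated squaring mod 31: (-10)^{1}≡21, (-10)^{2}≡7, (-10)^{4}≡18. Then (-10)^{7} = (-10)^{4+2+1} ≡ 18 × 7 × 21 ≡ 11 mod 31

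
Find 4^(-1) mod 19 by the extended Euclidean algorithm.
Extended GCD: 4(5) + 19(-1) = 1. So 4^(-1) ≡ 5 mod 19. Verify: 4 × 5 = 20 ≡ 1 mod 19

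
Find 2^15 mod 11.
Using Fermat: 2^{10} ≡ 1 mod 11. 15 ≡ 5 mod 10. So 2^{15} ≡ 2^{5} ≡ 10 mod 11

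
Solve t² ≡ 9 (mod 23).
The square roots of 9 mod 23 are 3 and 20. Verify: 3² = 9 ≡ 9 (mod 23)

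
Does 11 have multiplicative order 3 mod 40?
Powers of 11 mod 40: 11^1≡11, 11^2≡1. Already 11^2≡1, so the order is 2 < 3. No, the actual order is 2.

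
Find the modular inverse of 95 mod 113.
Since 113 is prime, by Fermat 95^(-1) ≡ 95^{111} ≡ 69 (mod 113). Verify: 95 × 69 = 6555 ≡ 1 (mod 113)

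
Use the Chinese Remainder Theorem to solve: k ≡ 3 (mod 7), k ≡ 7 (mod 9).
M = 7 × 9 = 63. M₁ = 9, y₁ ≡ 4 (mod 7). M₂ = 7, y₂ ≡ 4 (mod 9). k = 3×9×4 + 7×7×4 ≡ 52 (mod 63)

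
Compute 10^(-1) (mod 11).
Since 11 is prime, by Fermat 10^(-1) ≡ 10^{9} ≡ 10 (mod 11). Verify: 10 × 10 = 100 ≡ 1 (mod 11)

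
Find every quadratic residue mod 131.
Quadratic residues modulo 131: {1, 3, 4, 5, 7, 9, 11, 12, 13, 15, 16, 20, 21, 25, 27, 28, 33, 34, 35, 36, 38, 39, 41, 43, 44, 45, 46, 48, 49, 52, 53, 55, 58, 59, 60, 61, 62, 63, 64, 65, 74, 75, 77, 80, 81, 84, 89, 91, 94, 99, 100, 101, 102, 105, 107, 108, 109, 112, 113, 114, 117, 121, 123, 125, 129}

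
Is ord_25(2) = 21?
Powers of 2 mod 25: 2^1≡2, 2^2≡4, 2^3≡8, 2^4≡16, 2^5≡7, 2^6≡14, 2^7≡3, 2^8≡6, 2^9≡12, 2^10≡24, 2^11≡23, 2^12≡21, 2^13≡17, 2^14≡9, 2^15≡18, 2^16≡11, 2^17≡22, 2^18≡19, 2^19≡13, 2^20≡1. Already 2^20≡1, so the order is 20 < 21. No, the actual order is 20.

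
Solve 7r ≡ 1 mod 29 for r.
Since 29 is prime, by Fermat 7^(-1) ≡ 7^{27} ≡ 25 mod 29. Verify: 7 × 25 = 175 ≡ 1 mod 29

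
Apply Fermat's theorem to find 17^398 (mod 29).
By Fermat: 17^{28} ≡ 1 (mod 29). 398 ≡ 6 (mod 28). So 17^{398} ≡ 17^{6} ≡ 28 (mod 29)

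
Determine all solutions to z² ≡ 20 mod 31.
The square roots of 20 mod 31 are 19 and 12. Verify: 19² = 361 ≡ 20 mod 31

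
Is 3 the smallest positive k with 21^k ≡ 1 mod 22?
Powers of 21 mod 22: 21^1≡21, 21^2≡1. Already 21^2≡1, so the order is 2 < 3. No, the actual order is 2.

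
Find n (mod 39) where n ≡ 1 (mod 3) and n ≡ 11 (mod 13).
M = 3 × 13 = 39. M₁ = 13, y₁ ≡ 1 (mod 3). M₂ = 3, y₂ ≡ 9 (mod 13). n = 1×13×1 + 11×3×9 ≡ 37 (mod 39)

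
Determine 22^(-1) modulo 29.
Since 29 is prime, by Fermat 22^(-1) ≡ 22^{27} ≡ 4 mod 29. Verify: 22 × 4 = 88 ≡ 1 mod 29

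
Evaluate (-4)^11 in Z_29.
By repeated squaring (mod 29): (-4)^{1}≡25, (-4)^{2}≡16, (-4)^{4}≡24, (-4)^{8}≡25. Then (-4)^{11} = (-4)^{8+2+1} ≡ 25 × 16 × 25 ≡ 24 (mod 29)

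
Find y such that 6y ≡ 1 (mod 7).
Since 7 is prime, by Fermat 6^(-1) ≡ 6^{5} ≡ 6 (mod 7). Verify: 6 × 6 = 36 ≡ 1 (mod 7)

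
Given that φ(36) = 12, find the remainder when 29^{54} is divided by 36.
By Euler: 29^{12} ≡ 1 (mod 36) since gcd(29, 36) = 1. 54 = 4×12 + 6. So 29^{54} ≡ 29^{6} ≡ 1 (mod 36)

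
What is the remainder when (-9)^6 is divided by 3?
By repeated squaring mod 3: (-9)^{1}≡0, (-9)^{2}≡0, (-9)^{4}≡0. Then (-9)^{6} = (-9)^{4+2} ≡ 0 × 0 ≡ 0 mod 3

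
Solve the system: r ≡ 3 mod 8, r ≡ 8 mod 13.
M = 8 × 13 = 104. M₁ = 13, y₁ ≡ 5 mod 8. M₂ = 8, y₂ ≡ 5 mod 13. r = 3×13×5 + 8×8×5 ≡ 99 mod 104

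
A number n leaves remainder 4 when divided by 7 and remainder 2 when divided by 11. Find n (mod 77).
M = 7 × 11 = 77. M₁ = 11, y₁ ≡ 2 (mod 7). M₂ = 7, y₂ ≡ 8 (mod 11). n = 4×11×2 + 2×7×8 ≡ 46 (mod 77)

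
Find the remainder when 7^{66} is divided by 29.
By Fermat: 7^{28} ≡ 1 (mod 29). 66 = 2×28 + 10. So 7^{66} ≡ 7^{10} ≡ 24 (mod 29)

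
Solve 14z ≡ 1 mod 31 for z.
Since 31 is prime, by Fermat 14^(-1) ≡ 14^{29} ≡ 20 mod 31. Verify: 14 × 20 = 280 ≡ 1 mod 31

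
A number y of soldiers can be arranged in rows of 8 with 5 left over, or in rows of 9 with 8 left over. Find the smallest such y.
M = 8 × 9 = 72. M₁ = 9, y₁ ≡ 1 mod 8. M₂ = 8, y₂ ≡ 8 mod 9. y = 5×9×1 + 8×8×8 ≡ 53 mod 72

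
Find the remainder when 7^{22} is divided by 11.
By Fermat: 7^{10} ≡ 1 (mod 11). 22 = 2×10 + 2. So 7^{22} ≡ 7^{2} ≡ 5 (mod 11)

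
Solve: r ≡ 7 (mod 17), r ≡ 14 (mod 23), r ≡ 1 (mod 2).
M = 17 × 23 × 2 = 782. M₁ = 46, y₁ ≡ 10 (mod 17). M₂ = 34, y₂ ≡ 21 (mod 23). M₃ = 391, y₃ ≡ 1 (mod 2). r = 7×46×10 + 14×34×21 + 1×391×1 ≡ 313 (mod 782)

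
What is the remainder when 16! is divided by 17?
By Wilson's theorem, (16)! ≡ -1 ≡ 16 mod 17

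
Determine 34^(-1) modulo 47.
Since 47 is prime, by Fermat 34^(-1) ≡ 34^{45} ≡ 18 mod 47. Verify: 34 × 18 = 612 ≡ 1 mod 47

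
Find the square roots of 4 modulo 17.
The square roots of 4 mod 17 are 2 and 15. Verify: 2² = 4 ≡ 4 mod 17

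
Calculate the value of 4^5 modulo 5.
Using Fermat: 4^{4} ≡ 1 mod 5. 5 ≡ 1 mod 4. So 4^{5} ≡ 4^{1} ≡ 4 mod 5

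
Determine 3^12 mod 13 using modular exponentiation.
Using Fermat: 3^{12} ≡ 1 mod 13. 12 ≡ 0 mod 12. So 3^{12} ≡ 3^{0} ≡ 1 mod 13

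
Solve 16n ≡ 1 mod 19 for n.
Since 19 is prime, by Fermat 16^(-1) ≡ 16^{17} ≡ 6 mod 19. Verify: 16 × 6 = 96 ≡ 1 mod 19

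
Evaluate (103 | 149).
(103/149) = 103^{74} mod 149 = 1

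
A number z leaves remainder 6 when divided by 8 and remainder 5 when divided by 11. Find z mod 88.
M = 8 × 11 = 88. M₁ = 11, y₁ ≡ 3 mod 8. M₂ = 8, y₂ ≡ 7 mod 11. z = 6×11×3 + 5×8×7 ≡ 38 mod 88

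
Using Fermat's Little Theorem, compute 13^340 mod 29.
By Fermat: 13^{28} ≡ 1 mod 29. 340 ≡ 4 mod 28. So 13^{340} ≡ 13^{4} ≡ 25 mod 29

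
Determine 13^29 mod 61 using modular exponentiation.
By repeated squaring mod 61: 13^{1}≡13, 13^{2}≡47, 13^{4}≡13, 13^{8}≡47, 13^{16}≡13. Then 13^{29} = 13^{16+8+4+1} ≡ 13 × 47 × 13 × 13 ≡ 47 mod 61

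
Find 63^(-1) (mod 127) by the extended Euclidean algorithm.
Extended GCD: 63(-2) + 127(1) = 1. So 63^(-1) ≡ -2 ≡ 125 (mod 127). Verify: 63 × 125 = 7875 ≡ 1 (mod 127)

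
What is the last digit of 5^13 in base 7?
Using Fermat: 5^{6} ≡ 1 (mod 7). 13 ≡ 1 (mod 6). So 5^{13} ≡ 5^{1} ≡ 5 (mod 7)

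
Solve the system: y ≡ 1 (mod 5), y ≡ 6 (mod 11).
M = 5 × 11 = 55. M₁ = 11, y₁ ≡ 1 (mod 5). M₂ = 5, y₂ ≡ 9 (mod 11). y = 1×11×1 + 6×5×9 ≡ 6 (mod 55)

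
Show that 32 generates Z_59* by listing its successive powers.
32^1, 32^2, ..., 32^{58} mod 59: [32, 21, 23, 28, 11, 57, 54, 17, 13, 3, 37, 4, 10, 25, 33, 53, 44, 51, 39, 9, 52, 12, 30, 16, 40, 41, 14, 35, 58, 27, 38, 36, 31, 48, 2, 5, 42, 46, 56, 22, 55, 49, 34, 26, 6, 15, 8, 20, 50, 7, 47, 29, 43, 19, 18, 45, 24, 1]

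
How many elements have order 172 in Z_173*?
A prime p has φ(p-1) primitive roots; here φ(172) = 84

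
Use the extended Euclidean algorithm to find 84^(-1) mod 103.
Extended GCD: 84(-38) + 103(31) = 1. So 84^(-1) ≡ -38 ≡ 65 mod 103. Verify: 84 × 65 = 5460 ≡ 1 mod 103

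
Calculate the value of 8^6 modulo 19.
By repeated squaring (mod 19): 8^{1}≡8, 8^{2}≡7, 8^{4}≡11. Then 8^{6} = 8^{4+2} ≡ 11 × 7 ≡ 1 (mod 19)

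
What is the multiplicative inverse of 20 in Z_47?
Since 47 is prime, by Fermat 20^(-1) ≡ 20^{45} ≡ 40 (mod 47). Verify: 20 × 40 = 800 ≡ 1 (mod 47)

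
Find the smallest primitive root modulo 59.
g = 2. Powers: [2, 4, 8, 16, 32, 5, 10, ...] generates all 58 non-zero residues.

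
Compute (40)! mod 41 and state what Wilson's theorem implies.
(40)! mod 41 = 40. Since this equals -1 mod 41, Wilson confirms 41 is prime.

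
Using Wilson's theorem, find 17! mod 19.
(18)! = (17)! × (18) ≡ -1 (mod 19). So (17)! ≡ -1 × (18)^(-1) ≡ (-1)×(-1) = 1 (mod 19)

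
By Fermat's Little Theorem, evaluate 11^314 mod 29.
By Fermat: 11^{28} ≡ 1 (mod 29). 314 ≡ 6 (mod 28). So 11^{314} ≡ 11^{6} ≡ 9 (mod 29)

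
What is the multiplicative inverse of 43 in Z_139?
Since 139 is prime, by Fermat 43^(-1) ≡ 43^{137} ≡ 97 (mod 139). Verify: 43 × 97 = 4171 ≡ 1 (mod 139)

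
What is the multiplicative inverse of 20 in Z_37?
Since 37 is prime, by Fermat 20^(-1) ≡ 20^{35} ≡ 13 mod 37. Verify: 20 × 13 = 260 ≡ 1 mod 37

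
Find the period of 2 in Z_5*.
Powers of 2 mod 5: 2^1≡2, 2^2≡4, 2^3≡3, 2^4≡1. So the order of 2 is 4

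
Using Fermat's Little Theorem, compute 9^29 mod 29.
By Fermat: 9^{28} ≡ 1 mod 29. So 9^{29} = 9^{28} · 9^{1} ≡ 9^{1} ≡ 9 mod 29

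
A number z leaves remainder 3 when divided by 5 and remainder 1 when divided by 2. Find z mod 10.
M = 5 × 2 = 10. M₁ = 2, y₁ ≡ 3 mod 5. M₂ = 5, y₂ ≡ 1 mod 2. z = 3×2×3 + 1×5×1 ≡ 3 mod 10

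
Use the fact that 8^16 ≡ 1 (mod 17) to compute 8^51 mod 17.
By Fermat: 8^{16} ≡ 1 (mod 17). 51 = 3×16 + 3. So 8^{51} ≡ 8^{3} ≡ 2 (mod 17)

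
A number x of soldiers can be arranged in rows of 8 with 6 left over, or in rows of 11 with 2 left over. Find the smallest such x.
M = 8 × 11 = 88. M₁ = 11, y₁ ≡ 3 (mod 8). M₂ = 8, y₂ ≡ 7 (mod 11). x = 6×11×3 + 2×8×7 ≡ 46 (mod 88)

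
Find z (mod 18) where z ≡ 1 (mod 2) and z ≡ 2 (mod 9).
M = 2 × 9 = 18. M₁ = 9, y₁ ≡ 1 (mod 2). M₂ = 2, y₂ ≡ 5 (mod 9). z = 1×9×1 + 2×2×5 ≡ 11 (mod 18)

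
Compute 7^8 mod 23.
By repeated squaring mod 23: 7^{1}≡7, 7^{2}≡3, 7^{4}≡9, 7^{8}≡12. So 7^{8} ≡ 12 mod 23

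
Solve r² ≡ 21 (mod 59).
The square roots of 21 mod 59 are 27 and 32. Verify: 27² = 729 ≡ 21 (mod 59)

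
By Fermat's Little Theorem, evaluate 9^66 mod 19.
By Fermat: 9^{18} ≡ 1 (mod 19). 66 = 3×18 + 12. So 9^{66} ≡ 9^{12} ≡ 7 (mod 19)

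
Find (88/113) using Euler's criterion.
(88/113) = 88^{56} mod 113 = 1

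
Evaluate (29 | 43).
(29/43) = 29^{21} mod 43 = -1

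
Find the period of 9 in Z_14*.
Powers of 9 mod 14: 9^1≡9, 9^2≡11, 9^3≡1. ord_14(9) = 3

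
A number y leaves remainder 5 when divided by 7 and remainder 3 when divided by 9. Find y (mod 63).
M = 7 × 9 = 63. M₁ = 9, y₁ ≡ 4 (mod 7). M₂ = 7, y₂ ≡ 4 (mod 9). y = 5×9×4 + 3×7×4 ≡ 12 (mod 63)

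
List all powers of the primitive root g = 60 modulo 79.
60^1, 60^2, ..., 60^{78} mod 79: [60, 45, 14, 50, 77, 38, 68, 51, 58, 4, 3, 22, 56, 42, 71, 73, 35, 46, 74, 16, 12, 9, 66, 10, 47, 55, 61, 26, 59, 64, 48, 36, 27, 40, 30, 62, 7, 25, 78, 19, 34, 65, 29, 2, 41, 11, 28, 21, 75, 76, 57, 23, 37, 8, 6, 44, 33, 5, 63, 67, 70, 13, 69, 32, 24, 18, 53, 20, 15, 31, 43, 52, 39, 49, 17, 72, 54, 1]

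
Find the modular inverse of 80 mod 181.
Since 181 is prime, by Fermat 80^(-1) ≡ 80^{179} ≡ 43 (mod 181). Verify: 80 × 43 = 3440 ≡ 1 (mod 181)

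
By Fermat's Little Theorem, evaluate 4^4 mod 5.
By Fermat's Little Theorem, 4^{4} ≡ 1 mod 5 since 5 is prime and gcd(4, 5) = 1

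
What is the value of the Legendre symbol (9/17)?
(9/17) = 9^{8} mod 17 = 1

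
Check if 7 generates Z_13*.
ord_13(7) divides 12. For each prime q|12: 7^{6}≡12, 7^{4}≡9, none ≡ 1. So 7 has order 12 and is a primitive root mod 13.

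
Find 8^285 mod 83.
Using Fermat: 8^{82} ≡ 1 mod 83. 285 ≡ 39 mod 82. So 8^{285} ≡ 8^{39} ≡ 35 mod 83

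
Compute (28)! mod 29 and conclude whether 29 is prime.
(28)! mod 29 = 28. Since 28 ≡ -1 mod 29, 29 is prime.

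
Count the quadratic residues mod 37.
The squaring map on Z_37* is 2-to-1, so there are (36)/2 = 18 QRs.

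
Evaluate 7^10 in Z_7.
By repeated squaring (mod 7): 7^{1}≡0, 7^{2}≡0, 7^{4}≡0, 7^{8}≡0. Then 7^{10} = 7^{8+2} ≡ 0 × 0 ≡ 0 (mod 7)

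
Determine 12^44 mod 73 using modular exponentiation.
By repeated squaring (mod 73): 12^{1}≡12, 12^{2}≡71, 12^{4}≡4, 12^{8}≡16, 12^{16}≡37, 12^{32}≡55. Then 12^{44} = 12^{32+8+4} ≡ 55 × 16 × 4 ≡ 16 (mod 73)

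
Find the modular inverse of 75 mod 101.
Since 101 is prime, by Fermat 75^(-1) ≡ 75^{99} ≡ 66 mod 101. Verify: 75 × 66 = 4950 ≡ 1 mod 101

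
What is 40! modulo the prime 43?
(42)! = (40)! × (41) × (42) ≡ -1 (mod 43). So (40)! ≡ -1 × [(42)(41)]^(-1) ≡ 21 (mod 43)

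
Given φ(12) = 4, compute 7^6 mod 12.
By Euler: 7^{4} ≡ 1 (mod 12) since gcd(7, 12) = 1. 6 = 1×4 + 2. So 7^{6} ≡ 7^{2} ≡ 1 (mod 12)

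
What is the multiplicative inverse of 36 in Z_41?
Since 41 is prime, by Fermat 36^(-1) ≡ 36^{39} ≡ 8 (mod 41). Verify: 36 × 8 = 288 ≡ 1 (mod 41)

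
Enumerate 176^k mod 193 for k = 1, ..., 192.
176^1, 176^2, ..., 176^{192} mod 193: [176, 96, 105, 145, 44, 24, 171, 181, 11, 6, 91, 190, 51, 98, 71, 144, 61, 121, 66, 36, 160, 175, 113, 9, 40, 92, 173, 147, 10, 23, 188, 85, 99, 54, 47, 166, 73, 110, 60, 138, 163, 124, 15, 131, 89, 31, 52, 81, 167, 56, 13, 165, 90, 14, 148, 186, 119, 100, 37, 143, 78, 25, 154, 84, 116, 151, 135, 21, 29, 86, 82, 150, 152, 118, 117, 134, 38, 126, 174, 130, 106, 128, 140, 129, 123, 32, 35, 177, 79, 8, 57, 189, 68, 2, 159, 192, 17, 97, 88, 48, 149, 169, 22, 12, 182, 187, 102, 3, 142, 95, 122, 49, 132, 72, 127, 157, 33, 18, 80, 184, 153, 101, 20, 46, 183, 170, 5, 108, 94, 139, 146, 27, 120, 83, 133, 55, 30, 69, 178, 62, 104, 162, 141, 112, 26, 137, 180, 28, 103, 179, 45, 7, 74, 93, 156, 50, 115, 168, 39, 109, 77, 42, 58, 172, 164, 107, 111, 43, 41, 75, 76, 59, 155, 67, 19, 63, 87, 65, 53, 64, 70, 161, 158, 16, 114, 185, 136, 4, 125, 191, 34, 1]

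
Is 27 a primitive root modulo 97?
27^{16} ≡ 1 mod 97 and 16 < 96, so ord_97(27) = 16 ≠ 96 and 27 is not a primitive root.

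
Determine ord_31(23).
Powers of 23 mod 31: 23^1≡23, 23^2≡2, 23^3≡15, 23^4≡4, 23^5≡30, 23^6≡8, 23^7≡29, 23^8≡16, 23^9≡27, 23^10≡1. ord_31(23) = 10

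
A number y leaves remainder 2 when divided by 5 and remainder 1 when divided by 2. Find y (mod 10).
M = 5 × 2 = 10. M₁ = 2, y₁ ≡ 3 (mod 5). M₂ = 5, y₂ ≡ 1 (mod 2). y = 2×2×3 + 1×5×1 ≡ 7 (mod 10)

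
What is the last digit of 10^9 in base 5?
By repeated squaring mod 5: 10^{1}≡0, 10^{2}≡0, 10^{4}≡0, 10^{8}≡0. Then 10^{9} = 10^{8+1} ≡ 0 × 0 ≡ 0 mod 5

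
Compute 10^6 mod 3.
Using Fermat: 10^{2} ≡ 1 (mod 3). 6 ≡ 0 (mod 2). So 10^{6} ≡ 10^{0} ≡ 1 (mod 3)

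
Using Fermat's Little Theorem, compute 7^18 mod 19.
By Fermat's Little Theorem, 7^{18} ≡ 1 (mod 19) since 19 is prime and gcd(7, 19) = 1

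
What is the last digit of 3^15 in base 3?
By repeated squaring (mod 3): 3^{1}≡0, 3^{2}≡0, 3^{4}≡0, 3^{8}≡0. Then 3^{15} = 3^{8+4+2+1} ≡ 0 × 0 × 0 × 0 ≡ 0 (mod 3)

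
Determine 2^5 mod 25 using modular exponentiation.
By repeated squaring mod 25: 2^{1}≡2, 2^{2}≡4, 2^{4}≡16. Then 2^{5} = 2^{4+1} ≡ 16 × 2 ≡ 7 mod 25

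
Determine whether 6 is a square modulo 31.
By Euler's criterion: 6^{15} ≡ 30 mod 31. Since this equals -1 (≡ 30), 6 is not a QR.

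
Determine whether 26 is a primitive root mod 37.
26^{3} ≡ 1 (mod 37) and 3 < 36, so ord_37(26) = 3 ≠ 36 and 26 is not a primitive root.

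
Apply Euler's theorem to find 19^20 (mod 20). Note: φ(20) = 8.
By Euler: 19^{8} ≡ 1 (mod 20) since gcd(19, 20) = 1. 20 = 2×8 + 4. So 19^{20} ≡ 19^{4} ≡ 1 (mod 20)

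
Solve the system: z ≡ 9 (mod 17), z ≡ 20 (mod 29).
M = 17 × 29 = 493. M₁ = 29, y₁ ≡ 10 (mod 17). M₂ = 17, y₂ ≡ 12 (mod 29). z = 9×29×10 + 20×17×12 ≡ 281 (mod 493)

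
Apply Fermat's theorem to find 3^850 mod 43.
By Fermat: 3^{42} ≡ 1 mod 43. 850 ≡ 10 mod 42. So 3^{850} ≡ 3^{10} ≡ 10 mod 43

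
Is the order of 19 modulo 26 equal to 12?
Powers of 19 mod 26: 19^1≡19, 19^2≡23, 19^3≡21, 19^4≡9, 19^5≡15, 19^6≡25, 19^7≡7, 19^8≡3, 19^9≡5, 19^10≡17, 19^11≡11, 19^12≡1. First k with 19^k≡1 is k=12. Yes, ord_26(19) = 12.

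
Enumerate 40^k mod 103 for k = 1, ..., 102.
40^1, 40^2, ..., 40^{102} mod 103: [40, 55, 37, 38, 78, 30, 67, 2, 80, 7, 74, 76, 53, 60, 31, 4, 57, 14, 45, 49, 3, 17, 62, 8, 11, 28, 90, 98, 6, 34, 21, 16, 22, 56, 77, 93, 12, 68, 42, 32, 44, 9, 51, 83, 24, 33, 84, 64, 88, 18, 102, 63, 48, 66, 65, 25, 73, 36, 101, 23, 96, 29, 27, 50, 43, 72, 99, 46, 89, 58, 54, 100, 86, 41, 95, 92, 75, 13, 5, 97, 69, 82, 87, 81, 47, 26, 10, 91, 35, 61, 71, 59, 94, 52, 20, 79, 70, 19, 39, 15, 85, 1]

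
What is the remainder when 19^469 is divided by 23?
Using Fermat: 19^{22} ≡ 1 mod 23. 469 ≡ 7 mod 22. So 19^{469} ≡ 19^{7} ≡ 15 mod 23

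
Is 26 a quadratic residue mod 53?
By Euler's criterion: 26^{26} ≡ 52 (mod 53). Since this equals -1 (≡ 52), 26 is not a QR.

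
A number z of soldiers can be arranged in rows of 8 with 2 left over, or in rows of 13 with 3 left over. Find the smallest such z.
M = 8 × 13 = 104. M₁ = 13, y₁ ≡ 5 (mod 8). M₂ = 8, y₂ ≡ 5 (mod 13). z = 2×13×5 + 3×8×5 ≡ 42 (mod 104)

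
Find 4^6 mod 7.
Using Fermat: 4^{6} ≡ 1 mod 7. 6 ≡ 0 mod 6. So 4^{6} ≡ 4^{0} ≡ 1 mod 7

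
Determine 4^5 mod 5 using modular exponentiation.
Using Fermat: 4^{4} ≡ 1 mod 5. 5 ≡ 1 mod 4. So 4^{5} ≡ 4^{1} ≡ 4 mod 5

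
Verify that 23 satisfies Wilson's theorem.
(22)! mod 23 = 22. Since this equals -1 mod 23, Wilson confirms 23 is prime.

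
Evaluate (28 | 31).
(28/31) = 28^{15} mod 31 = 1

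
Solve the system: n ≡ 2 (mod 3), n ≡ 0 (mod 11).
M = 3 × 11 = 33. M₁ = 11, y₁ ≡ 2 (mod 3). M₂ = 3, y₂ ≡ 4 (mod 11). n = 2×11×2 + 0×3×4 ≡ 11 (mod 33)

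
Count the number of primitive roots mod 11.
Number of primitive roots mod 11 = φ(p-1) = φ(10) = 4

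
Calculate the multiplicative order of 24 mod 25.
Powers of 24 mod 25: 24^1≡24, 24^2≡1. So the order of 24 is 2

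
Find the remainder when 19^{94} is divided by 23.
By Fermat: 19^{22} ≡ 1 (mod 23). 94 = 4×22 + 6. So 19^{94} ≡ 19^{6} ≡ 2 (mod 23)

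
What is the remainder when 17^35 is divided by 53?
By repeated squaring mod 53: 17^{1}≡17, 17^{2}≡24, 17^{4}≡46, 17^{8}≡49, 17^{16}≡16, 17^{32}≡44. Then 17^{35} = 17^{32+2+1} ≡ 44 × 24 × 17 ≡ 38 mod 53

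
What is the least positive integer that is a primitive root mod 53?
g = 2. For each prime q|52: 2^{26}≡52, 2^{4}≡16, none ≡ 1, so ord_53(2) = 52 and 2 is a primitive root.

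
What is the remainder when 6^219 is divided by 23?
Using Fermat: 6^{22} ≡ 1 mod 23. 219 ≡ 21 mod 22. So 6^{219} ≡ 6^{21} ≡ 4 mod 23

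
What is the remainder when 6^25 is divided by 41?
By repeated squaring mod 41: 6^{1}≡6, 6^{2}≡36, 6^{4}≡25, 6^{8}≡10, 6^{16}≡18. Then 6^{25} = 6^{16+8+1} ≡ 18 × 10 × 6 ≡ 14 mod 41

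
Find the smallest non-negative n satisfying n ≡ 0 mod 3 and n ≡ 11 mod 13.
M = 3 × 13 = 39. M₁ = 13, y₁ ≡ 1 mod 3. M₂ = 3, y₂ ≡ 9 mod 13. n = 0×13×1 + 11×3×9 ≡ 24 mod 39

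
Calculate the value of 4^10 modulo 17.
By repeated squaring mod 17: 4^{1}≡4, 4^{2}≡16, 4^{4}≡1, 4^{8}≡1. Then 4^{10} = 4^{8+2} ≡ 1 × 16 ≡ 16 mod 17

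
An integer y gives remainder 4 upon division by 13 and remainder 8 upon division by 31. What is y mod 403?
M = 13 × 31 = 403. M₁ = 31, y₁ ≡ 8 mod 13. M₂ = 13, y₂ ≡ 12 mod 31. y = 4×31×8 + 8×13×12 ≡ 225 mod 403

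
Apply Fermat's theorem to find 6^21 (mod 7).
By Fermat: 6^{6} ≡ 1 (mod 7). 21 = 3×6 + 3. So 6^{21} ≡ 6^{3} ≡ 6 (mod 7)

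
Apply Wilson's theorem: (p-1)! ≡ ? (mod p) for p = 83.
By Wilson's theorem, (82)! ≡ -1 ≡ 82 mod 83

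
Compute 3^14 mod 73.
By repeated squaring (mod 73): 3^{1}≡3, 3^{2}≡9, 3^{4}≡8, 3^{8}≡64. Then 3^{14} = 3^{8+4+2} ≡ 64 × 8 × 9 ≡ 9 (mod 73)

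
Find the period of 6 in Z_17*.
Powers of 6 mod 17: 6^1≡6, 6^2≡2, 6^3≡12, 6^4≡4, 6^5≡7, 6^6≡8, 6^7≡14, 6^8≡16, 6^9≡11, 6^10≡15, 6^11≡5, 6^12≡13, 6^13≡10, 6^14≡9, 6^15≡3, 6^16≡1. ord_17(6) = 16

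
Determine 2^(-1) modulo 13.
Since 13 is prime, by Fermat 2^(-1) ≡ 2^{11} ≡ 7 (mod 13). Verify: 2 × 7 = 14 ≡ 1 (mod 13)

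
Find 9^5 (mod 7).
By repeated squaring (mod 7): 9^{1}≡2, 9^{2}≡4, 9^{4}≡2. Then 9^{5} = 9^{4+1} ≡ 2 × 2 ≡ 4 (mod 7)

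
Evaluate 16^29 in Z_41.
By repeated squaring (mod 41): 16^{1}≡16, 16^{2}≡10, 16^{4}≡18, 16^{8}≡37, 16^{16}≡16. Then 16^{29} = 16^{16+8+4+1} ≡ 16 × 37 × 18 × 16 ≡ 18 (mod 41)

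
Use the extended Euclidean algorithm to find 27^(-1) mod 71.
Extended GCD: 27(-21) + 71(8) = 1. So 27^(-1) ≡ -21 ≡ 50 (mod 71). Verify: 27 × 50 = 1350 ≡ 1 (mod 71)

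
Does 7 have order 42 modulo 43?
7^{6} ≡ 1 (mod 43) and 6 < 42, so ord_43(7) = 6 ≠ 42 and 7 is not a primitive root.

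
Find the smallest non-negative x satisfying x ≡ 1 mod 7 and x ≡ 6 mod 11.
M = 7 × 11 = 77. M₁ = 11, y₁ ≡ 2 mod 7. M₂ = 7, y₂ ≡ 8 mod 11. x = 1×11×2 + 6×7×8 ≡ 50 mod 77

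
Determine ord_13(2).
Powers of 2 mod 13: 2^1≡2, 2^2≡4, 2^3≡8, 2^4≡3, 2^5≡6, 2^6≡12, 2^7≡11, 2^8≡9, 2^9≡5, 2^10≡10, 2^11≡7, 2^12≡1. Order = 12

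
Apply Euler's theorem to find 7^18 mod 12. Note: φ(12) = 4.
By Euler: 7^{4} ≡ 1 mod 12 since gcd(7, 12) = 1. 18 = 4×4 + 2. So 7^{18} ≡ 7^{2} ≡ 1 mod 12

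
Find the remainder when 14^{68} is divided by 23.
By Fermat: 14^{22} ≡ 1 mod 23. 68 = 3×22 + 2. So 14^{68} ≡ 14^{2} ≡ 12 mod 23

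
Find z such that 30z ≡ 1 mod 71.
Since 71 is prime, by Fermat 30^(-1) ≡ 30^{69} ≡ 45 mod 71. Verify: 30 × 45 = 1350 ≡ 1 mod 71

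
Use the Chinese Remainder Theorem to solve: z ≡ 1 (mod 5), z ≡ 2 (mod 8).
M = 5 × 8 = 40. M₁ = 8, y₁ ≡ 2 (mod 5). M₂ = 5, y₂ ≡ 5 (mod 8). z = 1×8×2 + 2×5×5 ≡ 26 (mod 40)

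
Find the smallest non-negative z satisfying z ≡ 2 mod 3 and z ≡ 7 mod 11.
M = 3 × 11 = 33. M₁ = 11, y₁ ≡ 2 mod 3. M₂ = 3, y₂ ≡ 4 mod 11. z = 2×11×2 + 7×3×4 ≡ 29 mod 33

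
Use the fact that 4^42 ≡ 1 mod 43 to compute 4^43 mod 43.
By Fermat: 4^{42} ≡ 1 mod 43. So 4^{43} = 4^{42} · 4^{1} ≡ 4^{1} ≡ 4 mod 43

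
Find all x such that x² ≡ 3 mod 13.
The square roots of 3 mod 13 are 9 and 4. Verify: 9² = 81 ≡ 3 mod 13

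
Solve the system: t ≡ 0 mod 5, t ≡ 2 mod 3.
M = 5 × 3 = 15. M₁ = 3, y₁ ≡ 2 mod 5. M₂ = 5, y₂ ≡ 2 mod 3. t = 0×3×2 + 2×5×2 ≡ 5 mod 15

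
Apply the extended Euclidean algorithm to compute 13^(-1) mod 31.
Extended GCD: 13(12) + 31(-5) = 1. So 13^(-1) ≡ 12 mod 31. Verify: 13 × 12 = 156 ≡ 1 mod 31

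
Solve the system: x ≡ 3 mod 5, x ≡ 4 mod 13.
M = 5 × 13 = 65. M₁ = 13, y₁ ≡ 2 mod 5. M₂ = 5, y₂ ≡ 8 mod 13. x = 3×13×2 + 4×5×8 ≡ 43 mod 65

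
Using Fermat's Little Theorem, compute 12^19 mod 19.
By Fermat: 12^{18} ≡ 1 (mod 19). So 12^{19} = 12^{18} · 12^{1} ≡ 12^{1} ≡ 12 (mod 19)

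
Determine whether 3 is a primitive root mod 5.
ord_5(3) divides 4. For each prime q|4: 3^{2}≡4, none ≡ 1. So 3 has order 4 and is a primitive root mod 5.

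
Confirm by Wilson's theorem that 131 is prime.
(130)! mod 131 = 130. Since this equals -1 (mod 131), Wilson confirms 131 is prime.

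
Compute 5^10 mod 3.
Using Fermat: 5^{2} ≡ 1 mod 3. 10 ≡ 0 mod 2. So 5^{10} ≡ 5^{0} ≡ 1 mod 3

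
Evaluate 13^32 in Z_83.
By repeated squaring mod 83: 13^{1}≡13, 13^{2}≡3, 13^{4}≡9, 13^{8}≡81, 13^{16}≡4, 13^{32}≡16. So 13^{32} ≡ 16 mod 83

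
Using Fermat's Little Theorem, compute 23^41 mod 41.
By Fermat: 23^{40} ≡ 1 (mod 41). So 23^{41} = 23^{40} · 23^{1} ≡ 23^{1} ≡ 23 (mod 41)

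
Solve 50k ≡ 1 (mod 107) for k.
Since 107 is prime, by Fermat 50^(-1) ≡ 50^{105} ≡ 15 (mod 107). Verify: 50 × 15 = 750 ≡ 1 (mod 107)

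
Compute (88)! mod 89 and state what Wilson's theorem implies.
(88)! mod 89 = 88. Since this equals -1 mod 89, Wilson confirms 89 is prime.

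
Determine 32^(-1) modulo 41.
Since 41 is prime, by Fermat 32^(-1) ≡ 32^{39} ≡ 9 (mod 41). Verify: 32 × 9 = 288 ≡ 1 (mod 41)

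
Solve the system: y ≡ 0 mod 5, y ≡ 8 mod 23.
M = 5 × 23 = 115. M₁ = 23, y₁ ≡ 2 mod 5. M₂ = 5, y₂ ≡ 14 mod 23. y = 0×23×2 + 8×5×14 ≡ 100 mod 115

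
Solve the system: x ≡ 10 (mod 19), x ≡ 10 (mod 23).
M = 19 × 23 = 437. M₁ = 23, y₁ ≡ 5 (mod 19). M₂ = 19, y₂ ≡ 17 (mod 23). x = 10×23×5 + 10×19×17 ≡ 10 (mod 437)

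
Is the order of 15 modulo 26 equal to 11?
Powers of 15 mod 26: 15^1≡15, 15^2≡17, 15^3≡21, 15^4≡3, 15^5≡19, 15^6≡25, 15^7≡11, 15^8≡9, 15^9≡5, 15^10≡23, 15^11≡7, 15^12≡1. 15^11≡7≢1, so ord ≠ 11. No, the actual order is 12.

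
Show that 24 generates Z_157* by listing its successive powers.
24^1, 24^2, ..., 24^{156} mod 157: [24, 105, 8, 35, 55, 64, 123, 126, 41, 42, 66, 14, 22, 57, 112, 19, 142, 111, 152, 37, 103, 117, 139, 39, 151, 13, 155, 109, 104, 141, 87, 47, 29, 68, 62, 75, 73, 25, 129, 113, 43, 90, 119, 30, 92, 10, 83, 108, 80, 36, 79, 12, 131, 4, 96, 106, 32, 140, 63, 99, 21, 33, 7, 11, 107, 56, 88, 71, 134, 76, 97, 130, 137, 148, 98, 154, 85, 156, 133, 52, 149, 122, 102, 93, 34, 31, 116, 115, 91, 143, 135, 100, 45, 138, 15, 46, 5, 120, 54, 40, 18, 118, 6, 144, 2, 48, 53, 16, 70, 110, 128, 89, 95, 82, 84, 132, 28, 44, 114, 67, 38, 127, 65, 147, 74, 49, 77, 121, 78, 145, 26, 153, 61, 51, 125, 17, 94, 58, 136, 124, 150, 146, 50, 101, 69, 86, 23, 81, 60, 27, 20, 9, 59, 3, 72, 1]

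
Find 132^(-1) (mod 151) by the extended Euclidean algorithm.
Extended GCD: 132(-8) + 151(7) = 1. So 132^(-1) ≡ -8 ≡ 143 (mod 151). Verify: 132 × 143 = 18876 ≡ 1 (mod 151)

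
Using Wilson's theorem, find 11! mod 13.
(12)! = (11)! × (12) ≡ -1 mod 13. So (11)! ≡ -1 × (12)^(-1) ≡ (-1)×(-1) = 1 mod 13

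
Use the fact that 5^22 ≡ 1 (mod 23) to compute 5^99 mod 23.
By Fermat: 5^{22} ≡ 1 (mod 23). 99 = 4×22 + 11. So 5^{99} ≡ 5^{11} ≡ 22 (mod 23)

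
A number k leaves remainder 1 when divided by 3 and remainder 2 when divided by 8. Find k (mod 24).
M = 3 × 8 = 24. M₁ = 8, y₁ ≡ 2 (mod 3). M₂ = 3, y₂ ≡ 3 (mod 8). k = 1×8×2 + 2×3×3 ≡ 10 (mod 24)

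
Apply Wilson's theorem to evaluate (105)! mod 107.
(106)! = (105)! × (106) ≡ -1 mod 107. So (105)! ≡ -1 × (106)^(-1) ≡ (-1)×(-1) = 1 mod 107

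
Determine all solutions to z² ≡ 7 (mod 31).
The square roots of 7 mod 31 are 10 and 21. Verify: 10² = 100 ≡ 7 (mod 31)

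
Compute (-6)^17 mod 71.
By repeated squaring (mod 71): (-6)^{1}≡65, (-6)^{2}≡36, (-6)^{4}≡18, (-6)^{8}≡40, (-6)^{16}≡38. Then (-6)^{17} = (-6)^{16+1} ≡ 38 × 65 ≡ 56 (mod 71)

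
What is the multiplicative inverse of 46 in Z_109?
Since 109 is prime, by Fermat 46^(-1) ≡ 46^{107} ≡ 64 (mod 109). Verify: 46 × 64 = 2944 ≡ 1 (mod 109)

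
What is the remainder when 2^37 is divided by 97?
By repeated squaring mod 97: 2^{1}≡2, 2^{2}≡4, 2^{4}≡16, 2^{8}≡62, 2^{16}≡61, 2^{32}≡35. Then 2^{37} = 2^{32+4+1} ≡ 35 × 16 × 2 ≡ 53 mod 97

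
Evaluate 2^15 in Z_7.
Using Fermat: 2^{6} ≡ 1 (mod 7). 15 ≡ 3 (mod 6). So 2^{15} ≡ 2^{3} ≡ 1 (mod 7)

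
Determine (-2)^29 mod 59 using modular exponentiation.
By repeated squaring mod 59: (-2)^{1}≡57, (-2)^{2}≡4, (-2)^{4}≡16, (-2)^{8}≡20, (-2)^{16}≡46. Then (-2)^{29} = (-2)^{16+8+4+1} ≡ 46 × 20 × 16 × 57 ≡ 1 mod 59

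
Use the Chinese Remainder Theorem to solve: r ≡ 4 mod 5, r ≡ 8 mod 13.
M = 5 × 13 = 65. M₁ = 13, y₁ ≡ 2 mod 5. M₂ = 5, y₂ ≡ 8 mod 13. r = 4×13×2 + 8×5×8 ≡ 34 mod 65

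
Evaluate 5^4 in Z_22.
5^{4} = 625 ≡ 9 (mod 22)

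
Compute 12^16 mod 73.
By repeated squaring mod 73: 12^{1}≡12, 12^{2}≡71, 12^{4}≡4, 12^{8}≡16, 12^{16}≡37. So 12^{16} ≡ 37 mod 73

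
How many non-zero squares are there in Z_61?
For prime 61, there are (p-1)/2 = (61-1)/2 = 30 quadratic residues (excluding 0).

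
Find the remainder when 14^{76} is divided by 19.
By Fermat: 14^{18} ≡ 1 (mod 19). 76 = 4×18 + 4. So 14^{76} ≡ 14^{4} ≡ 17 (mod 19)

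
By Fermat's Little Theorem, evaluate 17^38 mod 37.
By Fermat: 17^{36} ≡ 1 (mod 37). So 17^{38} = 17^{36} · 17^{2} ≡ 17^{2} ≡ 30 (mod 37)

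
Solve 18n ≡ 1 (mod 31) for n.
Since 31 is prime, by Fermat 18^(-1) ≡ 18^{29} ≡ 19 (mod 31). Verify: 18 × 19 = 342 ≡ 1 (mod 31)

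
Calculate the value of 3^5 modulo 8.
By repeated squaring mod 8: 3^{1}≡3, 3^{2}≡1, 3^{4}≡1. Then 3^{5} = 3^{4+1} ≡ 1 × 3 ≡ 3 mod 8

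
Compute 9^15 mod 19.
By repeated squaring mod 19: 9^{1}≡9, 9^{2}≡5, 9^{4}≡6, 9^{8}≡17. Then 9^{15} = 9^{8+4+2+1} ≡ 17 × 6 × 5 × 9 ≡ 11 mod 19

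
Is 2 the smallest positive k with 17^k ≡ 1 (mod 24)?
Powers of 17 mod 24: 17^1≡17, 17^2≡1. First k with 17^k≡1 is k=2. Yes, ord_24(17) = 2.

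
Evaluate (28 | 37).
(28/37) = 28^{18} mod 37 = 1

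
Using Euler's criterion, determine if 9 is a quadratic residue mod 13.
By Euler's criterion: 9^{6} ≡ 1 (mod 13). Since this equals 1, 9 is a QR.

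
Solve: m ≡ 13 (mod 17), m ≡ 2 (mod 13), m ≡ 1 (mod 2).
M = 17 × 13 × 2 = 442. M₁ = 26, y₁ ≡ 2 (mod 17). M₂ = 34, y₂ ≡ 5 (mod 13). M₃ = 221, y₃ ≡ 1 (mod 2). m = 13×26×2 + 2×34×5 + 1×221×1 ≡ 353 (mod 442)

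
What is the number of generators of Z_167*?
Number of primitive roots mod 167 = φ(p-1) = φ(166) = 82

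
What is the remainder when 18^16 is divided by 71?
By repeated squaring (mod 71): 18^{1}≡18, 18^{2}≡40, 18^{4}≡38, 18^{8}≡24, 18^{16}≡8. So 18^{16} ≡ 8 (mod 71)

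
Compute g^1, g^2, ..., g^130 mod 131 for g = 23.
23^1, 23^2, ..., 23^{130} mod 131: [23, 5, 115, 25, 51, 125, 124, 101, 96, 112, 87, 36, 42, 49, 79, 114, 2, 46, 10, 99, 50, 102, 119, 117, 71, 61, 93, 43, 72, 84, 98, 27, 97, 4, 92, 20, 67, 100, 73, 107, 103, 11, 122, 55, 86, 13, 37, 65, 54, 63, 8, 53, 40, 3, 69, 15, 83, 75, 22, 113, 110, 41, 26, 74, 130, 108, 126, 16, 106, 80, 6, 7, 30, 35, 19, 44, 95, 89, 82, 52, 17, 129, 85, 121, 32, 81, 29, 12, 14, 60, 70, 38, 88, 59, 47, 33, 104, 34, 127, 39, 111, 64, 31, 58, 24, 28, 120, 9, 76, 45, 118, 94, 66, 77, 68, 123, 78, 91, 128, 62, 116, 48, 56, 109, 18, 21, 90, 105, 57, 1]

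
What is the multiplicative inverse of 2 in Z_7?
Since 7 is prime, by Fermat 2^(-1) ≡ 2^{5} ≡ 4 mod 7. Verify: 2 × 4 = 8 ≡ 1 mod 7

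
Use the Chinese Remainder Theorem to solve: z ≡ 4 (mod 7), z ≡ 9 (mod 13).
M = 7 × 13 = 91. M₁ = 13, y₁ ≡ 6 (mod 7). M₂ = 7, y₂ ≡ 2 (mod 13). z = 4×13×6 + 9×7×2 ≡ 74 (mod 91)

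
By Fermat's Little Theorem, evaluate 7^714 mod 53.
By Fermat: 7^{52} ≡ 1 mod 53. 714 ≡ 38 mod 52. So 7^{714} ≡ 7^{38} ≡ 15 mod 53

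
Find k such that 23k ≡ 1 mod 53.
Since 53 is prime, by Fermat 23^(-1) ≡ 23^{51} ≡ 30 mod 53. Verify: 23 × 30 = 690 ≡ 1 mod 53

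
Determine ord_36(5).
Powers of 5 mod 36: 5^1≡5, 5^2≡25, 5^3≡17, 5^4≡13, 5^5≡29, 5^6≡1. ord_36(5) = 6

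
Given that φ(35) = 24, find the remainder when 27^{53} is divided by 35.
By Euler: 27^{24} ≡ 1 mod 35 since gcd(27, 35) = 1. 53 = 2×24 + 5. So 27^{53} ≡ 27^{5} ≡ 27 mod 35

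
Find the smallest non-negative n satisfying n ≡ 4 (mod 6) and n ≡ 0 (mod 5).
M = 6 × 5 = 30. M₁ = 5, y₁ ≡ 5 (mod 6). M₂ = 6, y₂ ≡ 1 (mod 5). n = 4×5×5 + 0×6×1 ≡ 10 (mod 30)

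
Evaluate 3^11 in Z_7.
Using Fermat: 3^{6} ≡ 1 (mod 7). 11 ≡ 5 (mod 6). So 3^{11} ≡ 3^{5} ≡ 5 (mod 7)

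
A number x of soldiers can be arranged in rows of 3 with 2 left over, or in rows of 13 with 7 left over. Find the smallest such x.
M = 3 × 13 = 39. M₁ = 13, y₁ ≡ 1 mod 3. M₂ = 3, y₂ ≡ 9 mod 13. x = 2×13×1 + 7×3×9 ≡ 20 mod 39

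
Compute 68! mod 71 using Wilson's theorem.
(70)! = (68)! × (69) × (70) ≡ -1 mod 71. So (68)! ≡ -1 × [(70)(69)]^(-1) ≡ 35 mod 71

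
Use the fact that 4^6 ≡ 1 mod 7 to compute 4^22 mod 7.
By Fermat: 4^{6} ≡ 1 mod 7. 22 = 3×6 + 4. So 4^{22} ≡ 4^{4} ≡ 4 mod 7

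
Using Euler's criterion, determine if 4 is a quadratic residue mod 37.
By Euler's criterion: 4^{18} ≡ 1 mod 37. Since this equals 1, 4 is a QR.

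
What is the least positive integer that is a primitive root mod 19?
g = 2. Powers: [2, 4, 8, 16, 13, 7, ...] generates all 18 non-zero residues.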